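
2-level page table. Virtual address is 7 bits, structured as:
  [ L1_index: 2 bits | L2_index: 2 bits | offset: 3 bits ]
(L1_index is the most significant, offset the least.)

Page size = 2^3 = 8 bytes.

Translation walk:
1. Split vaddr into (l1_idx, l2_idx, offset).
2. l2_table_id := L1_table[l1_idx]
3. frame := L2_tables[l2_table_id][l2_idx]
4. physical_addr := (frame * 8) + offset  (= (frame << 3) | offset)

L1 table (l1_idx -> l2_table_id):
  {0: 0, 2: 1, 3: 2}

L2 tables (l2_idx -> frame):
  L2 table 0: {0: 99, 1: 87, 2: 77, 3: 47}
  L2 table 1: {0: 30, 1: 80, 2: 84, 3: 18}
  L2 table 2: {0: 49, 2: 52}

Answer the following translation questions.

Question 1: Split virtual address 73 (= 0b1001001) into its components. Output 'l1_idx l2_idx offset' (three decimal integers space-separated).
Answer: 2 1 1

Derivation:
vaddr = 73 = 0b1001001
  top 2 bits -> l1_idx = 2
  next 2 bits -> l2_idx = 1
  bottom 3 bits -> offset = 1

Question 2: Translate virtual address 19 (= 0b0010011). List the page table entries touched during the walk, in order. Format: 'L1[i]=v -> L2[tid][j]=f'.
vaddr = 19 = 0b0010011
Split: l1_idx=0, l2_idx=2, offset=3

Answer: L1[0]=0 -> L2[0][2]=77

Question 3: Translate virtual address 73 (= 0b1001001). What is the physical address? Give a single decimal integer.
Answer: 641

Derivation:
vaddr = 73 = 0b1001001
Split: l1_idx=2, l2_idx=1, offset=1
L1[2] = 1
L2[1][1] = 80
paddr = 80 * 8 + 1 = 641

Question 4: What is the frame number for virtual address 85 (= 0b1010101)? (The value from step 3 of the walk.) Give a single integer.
vaddr = 85: l1_idx=2, l2_idx=2
L1[2] = 1; L2[1][2] = 84

Answer: 84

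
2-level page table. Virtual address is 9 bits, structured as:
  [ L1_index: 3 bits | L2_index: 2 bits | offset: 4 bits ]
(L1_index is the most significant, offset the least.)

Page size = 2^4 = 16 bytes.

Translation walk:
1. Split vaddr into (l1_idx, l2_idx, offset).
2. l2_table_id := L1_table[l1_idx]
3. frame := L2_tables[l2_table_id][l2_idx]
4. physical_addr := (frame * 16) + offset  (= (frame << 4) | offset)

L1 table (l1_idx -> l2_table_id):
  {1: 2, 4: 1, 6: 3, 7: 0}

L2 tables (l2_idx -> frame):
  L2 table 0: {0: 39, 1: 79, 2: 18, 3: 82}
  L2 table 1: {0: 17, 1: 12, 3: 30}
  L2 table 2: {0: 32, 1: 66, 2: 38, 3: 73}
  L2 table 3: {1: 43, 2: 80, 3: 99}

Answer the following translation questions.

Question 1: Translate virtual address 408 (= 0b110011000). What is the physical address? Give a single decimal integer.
Answer: 696

Derivation:
vaddr = 408 = 0b110011000
Split: l1_idx=6, l2_idx=1, offset=8
L1[6] = 3
L2[3][1] = 43
paddr = 43 * 16 + 8 = 696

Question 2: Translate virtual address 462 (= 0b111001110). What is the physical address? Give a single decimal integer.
Answer: 638

Derivation:
vaddr = 462 = 0b111001110
Split: l1_idx=7, l2_idx=0, offset=14
L1[7] = 0
L2[0][0] = 39
paddr = 39 * 16 + 14 = 638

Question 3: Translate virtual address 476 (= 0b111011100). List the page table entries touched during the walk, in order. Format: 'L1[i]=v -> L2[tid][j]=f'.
Answer: L1[7]=0 -> L2[0][1]=79

Derivation:
vaddr = 476 = 0b111011100
Split: l1_idx=7, l2_idx=1, offset=12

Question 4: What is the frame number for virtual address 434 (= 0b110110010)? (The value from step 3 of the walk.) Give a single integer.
vaddr = 434: l1_idx=6, l2_idx=3
L1[6] = 3; L2[3][3] = 99

Answer: 99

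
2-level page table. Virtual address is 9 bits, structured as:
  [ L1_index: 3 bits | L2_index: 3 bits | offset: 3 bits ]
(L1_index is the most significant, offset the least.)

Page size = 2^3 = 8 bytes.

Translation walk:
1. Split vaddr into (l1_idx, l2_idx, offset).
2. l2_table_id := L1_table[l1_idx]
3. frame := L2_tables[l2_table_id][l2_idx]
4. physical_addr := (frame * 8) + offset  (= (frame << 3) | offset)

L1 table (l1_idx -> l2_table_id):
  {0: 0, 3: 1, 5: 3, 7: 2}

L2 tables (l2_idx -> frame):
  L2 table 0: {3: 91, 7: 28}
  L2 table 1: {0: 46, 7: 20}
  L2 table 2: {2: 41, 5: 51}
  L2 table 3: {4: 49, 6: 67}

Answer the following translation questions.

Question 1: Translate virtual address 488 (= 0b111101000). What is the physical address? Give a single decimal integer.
vaddr = 488 = 0b111101000
Split: l1_idx=7, l2_idx=5, offset=0
L1[7] = 2
L2[2][5] = 51
paddr = 51 * 8 + 0 = 408

Answer: 408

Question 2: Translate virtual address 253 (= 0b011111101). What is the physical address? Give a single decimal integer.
vaddr = 253 = 0b011111101
Split: l1_idx=3, l2_idx=7, offset=5
L1[3] = 1
L2[1][7] = 20
paddr = 20 * 8 + 5 = 165

Answer: 165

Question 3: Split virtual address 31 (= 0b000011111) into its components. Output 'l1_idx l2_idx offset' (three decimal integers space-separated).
Answer: 0 3 7

Derivation:
vaddr = 31 = 0b000011111
  top 3 bits -> l1_idx = 0
  next 3 bits -> l2_idx = 3
  bottom 3 bits -> offset = 7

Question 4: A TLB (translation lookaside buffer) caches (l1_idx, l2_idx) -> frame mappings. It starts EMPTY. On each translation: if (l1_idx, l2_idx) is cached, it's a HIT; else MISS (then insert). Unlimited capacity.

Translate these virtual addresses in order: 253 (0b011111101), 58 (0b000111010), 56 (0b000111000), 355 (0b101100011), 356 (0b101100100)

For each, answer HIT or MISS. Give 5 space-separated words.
vaddr=253: (3,7) not in TLB -> MISS, insert
vaddr=58: (0,7) not in TLB -> MISS, insert
vaddr=56: (0,7) in TLB -> HIT
vaddr=355: (5,4) not in TLB -> MISS, insert
vaddr=356: (5,4) in TLB -> HIT

Answer: MISS MISS HIT MISS HIT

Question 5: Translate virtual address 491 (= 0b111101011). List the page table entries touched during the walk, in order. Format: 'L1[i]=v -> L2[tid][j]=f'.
vaddr = 491 = 0b111101011
Split: l1_idx=7, l2_idx=5, offset=3

Answer: L1[7]=2 -> L2[2][5]=51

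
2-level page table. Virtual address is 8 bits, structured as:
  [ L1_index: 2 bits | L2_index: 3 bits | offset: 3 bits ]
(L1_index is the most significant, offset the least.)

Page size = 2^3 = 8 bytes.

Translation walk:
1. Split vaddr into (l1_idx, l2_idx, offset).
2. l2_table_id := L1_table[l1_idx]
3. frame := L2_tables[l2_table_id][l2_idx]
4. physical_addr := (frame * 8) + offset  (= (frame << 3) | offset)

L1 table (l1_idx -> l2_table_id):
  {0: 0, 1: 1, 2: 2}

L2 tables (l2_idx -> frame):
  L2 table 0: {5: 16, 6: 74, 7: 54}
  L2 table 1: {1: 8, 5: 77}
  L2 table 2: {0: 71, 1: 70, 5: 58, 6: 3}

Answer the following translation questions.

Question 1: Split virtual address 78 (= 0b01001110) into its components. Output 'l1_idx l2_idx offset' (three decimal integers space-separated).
Answer: 1 1 6

Derivation:
vaddr = 78 = 0b01001110
  top 2 bits -> l1_idx = 1
  next 3 bits -> l2_idx = 1
  bottom 3 bits -> offset = 6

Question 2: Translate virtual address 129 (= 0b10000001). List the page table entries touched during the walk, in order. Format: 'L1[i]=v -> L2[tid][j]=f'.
Answer: L1[2]=2 -> L2[2][0]=71

Derivation:
vaddr = 129 = 0b10000001
Split: l1_idx=2, l2_idx=0, offset=1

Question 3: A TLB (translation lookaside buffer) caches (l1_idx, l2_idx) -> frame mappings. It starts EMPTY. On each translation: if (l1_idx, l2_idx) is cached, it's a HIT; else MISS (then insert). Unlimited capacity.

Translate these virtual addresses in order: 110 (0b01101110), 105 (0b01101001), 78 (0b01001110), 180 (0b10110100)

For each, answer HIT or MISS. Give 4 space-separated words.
Answer: MISS HIT MISS MISS

Derivation:
vaddr=110: (1,5) not in TLB -> MISS, insert
vaddr=105: (1,5) in TLB -> HIT
vaddr=78: (1,1) not in TLB -> MISS, insert
vaddr=180: (2,6) not in TLB -> MISS, insert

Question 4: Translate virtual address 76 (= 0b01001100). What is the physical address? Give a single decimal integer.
Answer: 68

Derivation:
vaddr = 76 = 0b01001100
Split: l1_idx=1, l2_idx=1, offset=4
L1[1] = 1
L2[1][1] = 8
paddr = 8 * 8 + 4 = 68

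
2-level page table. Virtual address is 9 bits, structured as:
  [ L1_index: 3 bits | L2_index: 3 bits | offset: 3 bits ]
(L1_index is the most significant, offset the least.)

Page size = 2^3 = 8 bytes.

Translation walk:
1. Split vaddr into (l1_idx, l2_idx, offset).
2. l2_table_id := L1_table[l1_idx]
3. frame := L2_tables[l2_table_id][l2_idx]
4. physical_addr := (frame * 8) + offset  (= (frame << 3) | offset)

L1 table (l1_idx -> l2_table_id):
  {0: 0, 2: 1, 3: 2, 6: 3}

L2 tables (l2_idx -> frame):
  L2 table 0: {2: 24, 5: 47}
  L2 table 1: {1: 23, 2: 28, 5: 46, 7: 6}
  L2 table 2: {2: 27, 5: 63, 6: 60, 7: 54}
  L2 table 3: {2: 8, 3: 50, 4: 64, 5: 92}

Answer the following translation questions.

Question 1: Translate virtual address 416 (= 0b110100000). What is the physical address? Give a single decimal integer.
vaddr = 416 = 0b110100000
Split: l1_idx=6, l2_idx=4, offset=0
L1[6] = 3
L2[3][4] = 64
paddr = 64 * 8 + 0 = 512

Answer: 512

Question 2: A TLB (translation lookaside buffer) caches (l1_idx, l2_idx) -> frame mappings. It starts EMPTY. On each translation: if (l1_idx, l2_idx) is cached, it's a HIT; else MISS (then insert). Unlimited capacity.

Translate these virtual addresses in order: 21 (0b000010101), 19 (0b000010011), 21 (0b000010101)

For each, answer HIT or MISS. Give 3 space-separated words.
Answer: MISS HIT HIT

Derivation:
vaddr=21: (0,2) not in TLB -> MISS, insert
vaddr=19: (0,2) in TLB -> HIT
vaddr=21: (0,2) in TLB -> HIT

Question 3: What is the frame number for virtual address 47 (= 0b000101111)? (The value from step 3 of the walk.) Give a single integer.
vaddr = 47: l1_idx=0, l2_idx=5
L1[0] = 0; L2[0][5] = 47

Answer: 47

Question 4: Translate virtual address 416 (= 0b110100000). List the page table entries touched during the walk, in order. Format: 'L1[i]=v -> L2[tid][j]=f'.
vaddr = 416 = 0b110100000
Split: l1_idx=6, l2_idx=4, offset=0

Answer: L1[6]=3 -> L2[3][4]=64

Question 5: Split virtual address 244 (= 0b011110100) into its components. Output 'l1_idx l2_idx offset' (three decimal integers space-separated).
Answer: 3 6 4

Derivation:
vaddr = 244 = 0b011110100
  top 3 bits -> l1_idx = 3
  next 3 bits -> l2_idx = 6
  bottom 3 bits -> offset = 4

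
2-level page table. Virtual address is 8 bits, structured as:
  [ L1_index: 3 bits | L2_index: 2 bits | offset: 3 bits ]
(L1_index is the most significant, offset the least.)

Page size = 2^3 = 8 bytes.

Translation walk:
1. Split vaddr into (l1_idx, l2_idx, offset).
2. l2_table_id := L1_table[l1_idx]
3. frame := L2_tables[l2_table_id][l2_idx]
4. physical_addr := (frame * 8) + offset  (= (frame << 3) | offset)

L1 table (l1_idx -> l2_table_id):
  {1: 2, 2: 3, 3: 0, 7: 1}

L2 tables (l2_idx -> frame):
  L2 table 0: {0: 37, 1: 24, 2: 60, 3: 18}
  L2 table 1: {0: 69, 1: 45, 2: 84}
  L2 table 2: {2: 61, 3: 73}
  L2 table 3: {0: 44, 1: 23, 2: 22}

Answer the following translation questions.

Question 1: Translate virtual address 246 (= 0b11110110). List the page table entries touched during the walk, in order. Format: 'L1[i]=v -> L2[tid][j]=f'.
Answer: L1[7]=1 -> L2[1][2]=84

Derivation:
vaddr = 246 = 0b11110110
Split: l1_idx=7, l2_idx=2, offset=6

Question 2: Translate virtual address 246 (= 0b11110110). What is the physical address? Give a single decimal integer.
Answer: 678

Derivation:
vaddr = 246 = 0b11110110
Split: l1_idx=7, l2_idx=2, offset=6
L1[7] = 1
L2[1][2] = 84
paddr = 84 * 8 + 6 = 678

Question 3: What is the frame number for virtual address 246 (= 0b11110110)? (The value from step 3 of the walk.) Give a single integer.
Answer: 84

Derivation:
vaddr = 246: l1_idx=7, l2_idx=2
L1[7] = 1; L2[1][2] = 84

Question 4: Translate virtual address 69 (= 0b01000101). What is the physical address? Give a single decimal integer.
Answer: 357

Derivation:
vaddr = 69 = 0b01000101
Split: l1_idx=2, l2_idx=0, offset=5
L1[2] = 3
L2[3][0] = 44
paddr = 44 * 8 + 5 = 357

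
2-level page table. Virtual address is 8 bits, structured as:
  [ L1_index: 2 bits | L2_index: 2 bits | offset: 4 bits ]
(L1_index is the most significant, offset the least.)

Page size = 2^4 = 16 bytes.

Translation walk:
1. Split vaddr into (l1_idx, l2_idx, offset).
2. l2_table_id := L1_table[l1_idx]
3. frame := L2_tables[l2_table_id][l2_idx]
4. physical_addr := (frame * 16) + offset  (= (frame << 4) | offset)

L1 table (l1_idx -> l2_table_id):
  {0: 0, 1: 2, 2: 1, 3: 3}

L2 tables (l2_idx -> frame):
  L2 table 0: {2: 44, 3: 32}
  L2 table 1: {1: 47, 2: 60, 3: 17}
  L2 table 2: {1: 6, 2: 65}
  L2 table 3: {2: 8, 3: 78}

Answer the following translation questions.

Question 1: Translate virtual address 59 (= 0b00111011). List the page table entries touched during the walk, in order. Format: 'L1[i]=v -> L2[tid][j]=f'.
Answer: L1[0]=0 -> L2[0][3]=32

Derivation:
vaddr = 59 = 0b00111011
Split: l1_idx=0, l2_idx=3, offset=11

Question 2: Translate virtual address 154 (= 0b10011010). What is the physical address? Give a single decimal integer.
Answer: 762

Derivation:
vaddr = 154 = 0b10011010
Split: l1_idx=2, l2_idx=1, offset=10
L1[2] = 1
L2[1][1] = 47
paddr = 47 * 16 + 10 = 762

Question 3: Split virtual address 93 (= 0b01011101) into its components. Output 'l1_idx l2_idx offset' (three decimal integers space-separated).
Answer: 1 1 13

Derivation:
vaddr = 93 = 0b01011101
  top 2 bits -> l1_idx = 1
  next 2 bits -> l2_idx = 1
  bottom 4 bits -> offset = 13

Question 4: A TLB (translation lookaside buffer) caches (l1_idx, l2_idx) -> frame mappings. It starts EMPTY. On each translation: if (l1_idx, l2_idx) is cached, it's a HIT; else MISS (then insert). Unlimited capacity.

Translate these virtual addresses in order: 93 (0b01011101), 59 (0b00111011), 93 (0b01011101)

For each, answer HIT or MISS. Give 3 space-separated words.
Answer: MISS MISS HIT

Derivation:
vaddr=93: (1,1) not in TLB -> MISS, insert
vaddr=59: (0,3) not in TLB -> MISS, insert
vaddr=93: (1,1) in TLB -> HIT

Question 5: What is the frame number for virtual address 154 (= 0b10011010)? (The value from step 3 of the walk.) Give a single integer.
Answer: 47

Derivation:
vaddr = 154: l1_idx=2, l2_idx=1
L1[2] = 1; L2[1][1] = 47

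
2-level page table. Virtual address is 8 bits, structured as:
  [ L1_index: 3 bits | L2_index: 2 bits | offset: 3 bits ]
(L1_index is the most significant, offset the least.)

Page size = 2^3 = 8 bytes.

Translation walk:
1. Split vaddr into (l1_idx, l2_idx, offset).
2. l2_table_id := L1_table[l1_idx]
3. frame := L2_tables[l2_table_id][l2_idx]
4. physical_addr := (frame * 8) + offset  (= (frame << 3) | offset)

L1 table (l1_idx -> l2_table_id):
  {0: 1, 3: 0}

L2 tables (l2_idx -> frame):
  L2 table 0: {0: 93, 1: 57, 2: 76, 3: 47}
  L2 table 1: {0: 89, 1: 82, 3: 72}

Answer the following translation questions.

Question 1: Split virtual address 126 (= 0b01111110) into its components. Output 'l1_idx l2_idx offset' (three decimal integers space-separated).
vaddr = 126 = 0b01111110
  top 3 bits -> l1_idx = 3
  next 2 bits -> l2_idx = 3
  bottom 3 bits -> offset = 6

Answer: 3 3 6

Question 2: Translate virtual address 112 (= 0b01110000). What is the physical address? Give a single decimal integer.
Answer: 608

Derivation:
vaddr = 112 = 0b01110000
Split: l1_idx=3, l2_idx=2, offset=0
L1[3] = 0
L2[0][2] = 76
paddr = 76 * 8 + 0 = 608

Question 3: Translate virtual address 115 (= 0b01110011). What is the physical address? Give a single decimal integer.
Answer: 611

Derivation:
vaddr = 115 = 0b01110011
Split: l1_idx=3, l2_idx=2, offset=3
L1[3] = 0
L2[0][2] = 76
paddr = 76 * 8 + 3 = 611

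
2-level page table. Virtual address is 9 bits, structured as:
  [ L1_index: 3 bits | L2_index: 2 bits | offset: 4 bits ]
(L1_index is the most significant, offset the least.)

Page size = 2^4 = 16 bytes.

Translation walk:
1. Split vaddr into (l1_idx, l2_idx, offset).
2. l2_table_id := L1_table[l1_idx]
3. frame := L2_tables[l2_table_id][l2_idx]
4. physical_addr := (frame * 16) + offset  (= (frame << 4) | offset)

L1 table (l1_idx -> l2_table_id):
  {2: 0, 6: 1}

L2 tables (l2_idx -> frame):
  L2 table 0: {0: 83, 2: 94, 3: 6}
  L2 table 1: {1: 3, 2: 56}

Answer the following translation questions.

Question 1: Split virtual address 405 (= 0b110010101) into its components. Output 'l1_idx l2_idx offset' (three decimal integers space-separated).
Answer: 6 1 5

Derivation:
vaddr = 405 = 0b110010101
  top 3 bits -> l1_idx = 6
  next 2 bits -> l2_idx = 1
  bottom 4 bits -> offset = 5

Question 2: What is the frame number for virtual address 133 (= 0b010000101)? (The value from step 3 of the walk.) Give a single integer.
vaddr = 133: l1_idx=2, l2_idx=0
L1[2] = 0; L2[0][0] = 83

Answer: 83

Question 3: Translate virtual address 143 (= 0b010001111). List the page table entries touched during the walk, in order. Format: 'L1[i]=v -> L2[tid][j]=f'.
Answer: L1[2]=0 -> L2[0][0]=83

Derivation:
vaddr = 143 = 0b010001111
Split: l1_idx=2, l2_idx=0, offset=15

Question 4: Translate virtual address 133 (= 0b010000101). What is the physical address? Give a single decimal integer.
vaddr = 133 = 0b010000101
Split: l1_idx=2, l2_idx=0, offset=5
L1[2] = 0
L2[0][0] = 83
paddr = 83 * 16 + 5 = 1333

Answer: 1333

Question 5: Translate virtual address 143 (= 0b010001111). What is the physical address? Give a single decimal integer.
Answer: 1343

Derivation:
vaddr = 143 = 0b010001111
Split: l1_idx=2, l2_idx=0, offset=15
L1[2] = 0
L2[0][0] = 83
paddr = 83 * 16 + 15 = 1343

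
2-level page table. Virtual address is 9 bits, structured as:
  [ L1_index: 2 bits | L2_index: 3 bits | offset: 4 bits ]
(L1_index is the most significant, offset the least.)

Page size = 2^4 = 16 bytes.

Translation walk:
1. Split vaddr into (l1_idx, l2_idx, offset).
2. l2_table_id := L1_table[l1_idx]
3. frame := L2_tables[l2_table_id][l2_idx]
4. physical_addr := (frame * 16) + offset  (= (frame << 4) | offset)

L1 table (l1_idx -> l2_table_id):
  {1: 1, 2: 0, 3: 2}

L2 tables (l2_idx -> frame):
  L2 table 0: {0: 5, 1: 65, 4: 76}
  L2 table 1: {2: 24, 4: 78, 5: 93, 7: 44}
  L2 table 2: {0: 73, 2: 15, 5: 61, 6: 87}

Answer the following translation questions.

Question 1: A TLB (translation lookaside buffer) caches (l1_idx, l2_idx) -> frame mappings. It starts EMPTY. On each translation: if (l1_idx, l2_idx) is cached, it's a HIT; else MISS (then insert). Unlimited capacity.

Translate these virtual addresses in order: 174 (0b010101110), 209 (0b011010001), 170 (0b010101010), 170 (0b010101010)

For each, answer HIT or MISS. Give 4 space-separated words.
vaddr=174: (1,2) not in TLB -> MISS, insert
vaddr=209: (1,5) not in TLB -> MISS, insert
vaddr=170: (1,2) in TLB -> HIT
vaddr=170: (1,2) in TLB -> HIT

Answer: MISS MISS HIT HIT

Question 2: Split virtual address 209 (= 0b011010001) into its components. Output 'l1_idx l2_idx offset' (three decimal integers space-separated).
vaddr = 209 = 0b011010001
  top 2 bits -> l1_idx = 1
  next 3 bits -> l2_idx = 5
  bottom 4 bits -> offset = 1

Answer: 1 5 1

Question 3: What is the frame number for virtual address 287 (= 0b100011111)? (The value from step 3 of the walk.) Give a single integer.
vaddr = 287: l1_idx=2, l2_idx=1
L1[2] = 0; L2[0][1] = 65

Answer: 65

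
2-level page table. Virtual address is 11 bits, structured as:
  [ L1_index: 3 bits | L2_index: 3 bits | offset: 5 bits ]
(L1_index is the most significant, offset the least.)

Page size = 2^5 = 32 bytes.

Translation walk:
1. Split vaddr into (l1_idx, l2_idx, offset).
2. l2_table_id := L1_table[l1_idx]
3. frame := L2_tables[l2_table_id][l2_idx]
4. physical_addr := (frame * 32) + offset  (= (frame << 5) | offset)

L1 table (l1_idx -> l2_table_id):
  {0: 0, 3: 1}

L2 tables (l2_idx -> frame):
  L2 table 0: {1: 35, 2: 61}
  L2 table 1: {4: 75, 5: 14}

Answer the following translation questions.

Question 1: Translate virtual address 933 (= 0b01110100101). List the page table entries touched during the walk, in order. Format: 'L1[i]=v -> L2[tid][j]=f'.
Answer: L1[3]=1 -> L2[1][5]=14

Derivation:
vaddr = 933 = 0b01110100101
Split: l1_idx=3, l2_idx=5, offset=5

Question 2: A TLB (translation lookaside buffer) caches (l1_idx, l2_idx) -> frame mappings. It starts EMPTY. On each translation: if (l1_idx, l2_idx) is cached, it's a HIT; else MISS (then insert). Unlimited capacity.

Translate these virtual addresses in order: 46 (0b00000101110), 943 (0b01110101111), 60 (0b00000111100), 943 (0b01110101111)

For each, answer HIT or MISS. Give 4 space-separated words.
Answer: MISS MISS HIT HIT

Derivation:
vaddr=46: (0,1) not in TLB -> MISS, insert
vaddr=943: (3,5) not in TLB -> MISS, insert
vaddr=60: (0,1) in TLB -> HIT
vaddr=943: (3,5) in TLB -> HIT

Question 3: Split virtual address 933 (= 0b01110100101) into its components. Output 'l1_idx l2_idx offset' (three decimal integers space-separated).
Answer: 3 5 5

Derivation:
vaddr = 933 = 0b01110100101
  top 3 bits -> l1_idx = 3
  next 3 bits -> l2_idx = 5
  bottom 5 bits -> offset = 5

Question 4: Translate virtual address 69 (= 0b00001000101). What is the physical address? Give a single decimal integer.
vaddr = 69 = 0b00001000101
Split: l1_idx=0, l2_idx=2, offset=5
L1[0] = 0
L2[0][2] = 61
paddr = 61 * 32 + 5 = 1957

Answer: 1957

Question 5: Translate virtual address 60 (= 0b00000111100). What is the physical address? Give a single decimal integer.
Answer: 1148

Derivation:
vaddr = 60 = 0b00000111100
Split: l1_idx=0, l2_idx=1, offset=28
L1[0] = 0
L2[0][1] = 35
paddr = 35 * 32 + 28 = 1148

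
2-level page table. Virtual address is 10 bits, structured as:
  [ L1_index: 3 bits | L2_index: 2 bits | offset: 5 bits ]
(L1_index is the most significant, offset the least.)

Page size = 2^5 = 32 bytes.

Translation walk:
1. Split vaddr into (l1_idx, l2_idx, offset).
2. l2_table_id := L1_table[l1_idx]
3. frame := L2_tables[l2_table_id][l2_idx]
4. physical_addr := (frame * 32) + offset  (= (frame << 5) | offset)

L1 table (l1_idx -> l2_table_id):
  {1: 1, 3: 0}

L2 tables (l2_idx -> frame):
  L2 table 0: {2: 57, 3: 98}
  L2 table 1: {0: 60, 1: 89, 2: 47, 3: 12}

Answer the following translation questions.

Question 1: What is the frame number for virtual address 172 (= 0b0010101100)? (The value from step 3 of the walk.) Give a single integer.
vaddr = 172: l1_idx=1, l2_idx=1
L1[1] = 1; L2[1][1] = 89

Answer: 89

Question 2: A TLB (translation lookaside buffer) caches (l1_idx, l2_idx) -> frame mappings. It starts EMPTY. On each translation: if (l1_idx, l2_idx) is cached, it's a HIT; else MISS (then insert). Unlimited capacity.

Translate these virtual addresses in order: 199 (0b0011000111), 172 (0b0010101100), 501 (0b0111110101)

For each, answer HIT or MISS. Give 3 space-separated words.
Answer: MISS MISS MISS

Derivation:
vaddr=199: (1,2) not in TLB -> MISS, insert
vaddr=172: (1,1) not in TLB -> MISS, insert
vaddr=501: (3,3) not in TLB -> MISS, insert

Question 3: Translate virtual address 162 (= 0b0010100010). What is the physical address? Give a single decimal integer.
Answer: 2850

Derivation:
vaddr = 162 = 0b0010100010
Split: l1_idx=1, l2_idx=1, offset=2
L1[1] = 1
L2[1][1] = 89
paddr = 89 * 32 + 2 = 2850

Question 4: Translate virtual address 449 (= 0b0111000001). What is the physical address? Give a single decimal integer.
vaddr = 449 = 0b0111000001
Split: l1_idx=3, l2_idx=2, offset=1
L1[3] = 0
L2[0][2] = 57
paddr = 57 * 32 + 1 = 1825

Answer: 1825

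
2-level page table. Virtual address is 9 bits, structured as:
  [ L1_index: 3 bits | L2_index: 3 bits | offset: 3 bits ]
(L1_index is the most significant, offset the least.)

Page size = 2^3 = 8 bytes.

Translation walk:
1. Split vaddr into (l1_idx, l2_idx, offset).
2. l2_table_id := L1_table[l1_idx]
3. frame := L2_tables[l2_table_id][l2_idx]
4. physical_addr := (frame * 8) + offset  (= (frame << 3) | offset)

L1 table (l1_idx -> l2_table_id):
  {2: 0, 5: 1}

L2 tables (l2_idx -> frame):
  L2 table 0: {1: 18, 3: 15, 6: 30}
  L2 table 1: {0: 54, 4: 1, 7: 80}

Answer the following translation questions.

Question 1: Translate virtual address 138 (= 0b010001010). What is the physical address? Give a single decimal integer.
Answer: 146

Derivation:
vaddr = 138 = 0b010001010
Split: l1_idx=2, l2_idx=1, offset=2
L1[2] = 0
L2[0][1] = 18
paddr = 18 * 8 + 2 = 146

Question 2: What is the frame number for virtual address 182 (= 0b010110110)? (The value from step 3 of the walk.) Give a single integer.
Answer: 30

Derivation:
vaddr = 182: l1_idx=2, l2_idx=6
L1[2] = 0; L2[0][6] = 30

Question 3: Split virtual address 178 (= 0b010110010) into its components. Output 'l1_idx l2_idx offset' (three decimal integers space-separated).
vaddr = 178 = 0b010110010
  top 3 bits -> l1_idx = 2
  next 3 bits -> l2_idx = 6
  bottom 3 bits -> offset = 2

Answer: 2 6 2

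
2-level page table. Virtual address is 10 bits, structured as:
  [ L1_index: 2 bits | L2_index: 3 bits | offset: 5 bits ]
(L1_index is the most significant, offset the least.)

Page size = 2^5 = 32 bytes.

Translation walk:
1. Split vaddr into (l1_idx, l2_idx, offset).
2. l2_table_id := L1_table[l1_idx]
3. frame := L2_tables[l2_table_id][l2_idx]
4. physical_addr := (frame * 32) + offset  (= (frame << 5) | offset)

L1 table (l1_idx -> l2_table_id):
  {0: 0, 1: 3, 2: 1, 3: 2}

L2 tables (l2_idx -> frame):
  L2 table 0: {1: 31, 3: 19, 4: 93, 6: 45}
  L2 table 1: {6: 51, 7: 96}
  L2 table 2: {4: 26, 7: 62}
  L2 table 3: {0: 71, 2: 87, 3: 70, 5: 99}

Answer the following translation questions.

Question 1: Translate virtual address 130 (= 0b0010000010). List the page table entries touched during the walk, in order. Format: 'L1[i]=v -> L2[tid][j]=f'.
vaddr = 130 = 0b0010000010
Split: l1_idx=0, l2_idx=4, offset=2

Answer: L1[0]=0 -> L2[0][4]=93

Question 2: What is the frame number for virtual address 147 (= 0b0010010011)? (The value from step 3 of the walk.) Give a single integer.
Answer: 93

Derivation:
vaddr = 147: l1_idx=0, l2_idx=4
L1[0] = 0; L2[0][4] = 93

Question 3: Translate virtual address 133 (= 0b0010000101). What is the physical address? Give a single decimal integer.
Answer: 2981

Derivation:
vaddr = 133 = 0b0010000101
Split: l1_idx=0, l2_idx=4, offset=5
L1[0] = 0
L2[0][4] = 93
paddr = 93 * 32 + 5 = 2981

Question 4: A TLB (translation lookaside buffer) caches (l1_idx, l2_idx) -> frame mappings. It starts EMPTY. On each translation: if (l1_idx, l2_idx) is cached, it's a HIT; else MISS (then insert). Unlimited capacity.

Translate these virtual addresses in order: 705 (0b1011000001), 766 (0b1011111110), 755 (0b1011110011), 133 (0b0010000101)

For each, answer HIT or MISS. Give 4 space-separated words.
Answer: MISS MISS HIT MISS

Derivation:
vaddr=705: (2,6) not in TLB -> MISS, insert
vaddr=766: (2,7) not in TLB -> MISS, insert
vaddr=755: (2,7) in TLB -> HIT
vaddr=133: (0,4) not in TLB -> MISS, insert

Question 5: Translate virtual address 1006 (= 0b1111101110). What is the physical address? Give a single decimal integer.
vaddr = 1006 = 0b1111101110
Split: l1_idx=3, l2_idx=7, offset=14
L1[3] = 2
L2[2][7] = 62
paddr = 62 * 32 + 14 = 1998

Answer: 1998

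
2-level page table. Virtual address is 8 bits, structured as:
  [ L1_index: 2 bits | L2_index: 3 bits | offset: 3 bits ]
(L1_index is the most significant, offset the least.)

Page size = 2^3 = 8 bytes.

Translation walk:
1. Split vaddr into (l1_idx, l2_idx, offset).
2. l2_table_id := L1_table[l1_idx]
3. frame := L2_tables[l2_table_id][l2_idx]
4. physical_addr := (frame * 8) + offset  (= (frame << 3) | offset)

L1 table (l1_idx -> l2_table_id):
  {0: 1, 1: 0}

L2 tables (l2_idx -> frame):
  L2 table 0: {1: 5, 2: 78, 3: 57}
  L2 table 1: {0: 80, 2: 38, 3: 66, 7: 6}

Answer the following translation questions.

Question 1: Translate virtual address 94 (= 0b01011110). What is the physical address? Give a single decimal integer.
Answer: 462

Derivation:
vaddr = 94 = 0b01011110
Split: l1_idx=1, l2_idx=3, offset=6
L1[1] = 0
L2[0][3] = 57
paddr = 57 * 8 + 6 = 462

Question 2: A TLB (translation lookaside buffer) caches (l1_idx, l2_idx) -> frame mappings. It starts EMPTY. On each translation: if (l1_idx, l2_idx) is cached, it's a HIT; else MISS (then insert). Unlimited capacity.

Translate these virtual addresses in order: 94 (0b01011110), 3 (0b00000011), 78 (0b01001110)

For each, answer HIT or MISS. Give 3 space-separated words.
Answer: MISS MISS MISS

Derivation:
vaddr=94: (1,3) not in TLB -> MISS, insert
vaddr=3: (0,0) not in TLB -> MISS, insert
vaddr=78: (1,1) not in TLB -> MISS, insert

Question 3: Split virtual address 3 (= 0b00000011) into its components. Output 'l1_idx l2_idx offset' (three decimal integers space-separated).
Answer: 0 0 3

Derivation:
vaddr = 3 = 0b00000011
  top 2 bits -> l1_idx = 0
  next 3 bits -> l2_idx = 0
  bottom 3 bits -> offset = 3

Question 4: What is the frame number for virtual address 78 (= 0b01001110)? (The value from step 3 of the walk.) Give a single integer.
Answer: 5

Derivation:
vaddr = 78: l1_idx=1, l2_idx=1
L1[1] = 0; L2[0][1] = 5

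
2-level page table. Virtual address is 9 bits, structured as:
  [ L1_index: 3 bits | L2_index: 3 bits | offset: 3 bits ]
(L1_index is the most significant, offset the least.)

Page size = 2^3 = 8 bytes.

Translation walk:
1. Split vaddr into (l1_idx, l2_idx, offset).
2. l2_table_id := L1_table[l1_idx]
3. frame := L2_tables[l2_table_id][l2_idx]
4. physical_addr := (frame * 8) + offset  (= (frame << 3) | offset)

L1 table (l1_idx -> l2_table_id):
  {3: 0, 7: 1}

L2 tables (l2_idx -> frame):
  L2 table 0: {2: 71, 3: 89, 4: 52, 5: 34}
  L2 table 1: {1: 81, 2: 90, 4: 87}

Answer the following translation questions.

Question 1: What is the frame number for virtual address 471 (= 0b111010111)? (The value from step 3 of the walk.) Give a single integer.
vaddr = 471: l1_idx=7, l2_idx=2
L1[7] = 1; L2[1][2] = 90

Answer: 90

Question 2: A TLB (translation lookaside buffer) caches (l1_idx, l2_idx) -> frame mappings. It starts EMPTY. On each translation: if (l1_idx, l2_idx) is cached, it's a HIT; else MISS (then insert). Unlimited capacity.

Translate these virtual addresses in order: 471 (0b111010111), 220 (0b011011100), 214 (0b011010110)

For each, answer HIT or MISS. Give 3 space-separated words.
vaddr=471: (7,2) not in TLB -> MISS, insert
vaddr=220: (3,3) not in TLB -> MISS, insert
vaddr=214: (3,2) not in TLB -> MISS, insert

Answer: MISS MISS MISS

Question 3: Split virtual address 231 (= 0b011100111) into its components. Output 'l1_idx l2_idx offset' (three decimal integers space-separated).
Answer: 3 4 7

Derivation:
vaddr = 231 = 0b011100111
  top 3 bits -> l1_idx = 3
  next 3 bits -> l2_idx = 4
  bottom 3 bits -> offset = 7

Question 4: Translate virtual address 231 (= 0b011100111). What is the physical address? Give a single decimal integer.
vaddr = 231 = 0b011100111
Split: l1_idx=3, l2_idx=4, offset=7
L1[3] = 0
L2[0][4] = 52
paddr = 52 * 8 + 7 = 423

Answer: 423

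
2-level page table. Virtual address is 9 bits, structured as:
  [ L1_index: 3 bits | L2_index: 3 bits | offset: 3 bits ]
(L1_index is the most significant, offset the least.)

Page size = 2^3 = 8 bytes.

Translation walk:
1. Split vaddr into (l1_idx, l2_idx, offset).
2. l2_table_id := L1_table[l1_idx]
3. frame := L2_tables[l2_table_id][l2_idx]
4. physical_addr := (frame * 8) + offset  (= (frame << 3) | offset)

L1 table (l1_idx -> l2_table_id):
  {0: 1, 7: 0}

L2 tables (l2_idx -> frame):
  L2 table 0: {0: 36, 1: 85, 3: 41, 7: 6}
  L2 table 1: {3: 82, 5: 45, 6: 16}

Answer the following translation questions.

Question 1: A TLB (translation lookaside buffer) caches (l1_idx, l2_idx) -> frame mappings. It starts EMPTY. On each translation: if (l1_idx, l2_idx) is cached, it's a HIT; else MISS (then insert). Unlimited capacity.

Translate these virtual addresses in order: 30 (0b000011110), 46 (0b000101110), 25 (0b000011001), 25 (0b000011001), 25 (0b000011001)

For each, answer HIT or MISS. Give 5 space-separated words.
Answer: MISS MISS HIT HIT HIT

Derivation:
vaddr=30: (0,3) not in TLB -> MISS, insert
vaddr=46: (0,5) not in TLB -> MISS, insert
vaddr=25: (0,3) in TLB -> HIT
vaddr=25: (0,3) in TLB -> HIT
vaddr=25: (0,3) in TLB -> HIT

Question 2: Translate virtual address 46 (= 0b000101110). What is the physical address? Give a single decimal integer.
Answer: 366

Derivation:
vaddr = 46 = 0b000101110
Split: l1_idx=0, l2_idx=5, offset=6
L1[0] = 1
L2[1][5] = 45
paddr = 45 * 8 + 6 = 366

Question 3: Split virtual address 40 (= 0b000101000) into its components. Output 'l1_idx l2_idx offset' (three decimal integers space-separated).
Answer: 0 5 0

Derivation:
vaddr = 40 = 0b000101000
  top 3 bits -> l1_idx = 0
  next 3 bits -> l2_idx = 5
  bottom 3 bits -> offset = 0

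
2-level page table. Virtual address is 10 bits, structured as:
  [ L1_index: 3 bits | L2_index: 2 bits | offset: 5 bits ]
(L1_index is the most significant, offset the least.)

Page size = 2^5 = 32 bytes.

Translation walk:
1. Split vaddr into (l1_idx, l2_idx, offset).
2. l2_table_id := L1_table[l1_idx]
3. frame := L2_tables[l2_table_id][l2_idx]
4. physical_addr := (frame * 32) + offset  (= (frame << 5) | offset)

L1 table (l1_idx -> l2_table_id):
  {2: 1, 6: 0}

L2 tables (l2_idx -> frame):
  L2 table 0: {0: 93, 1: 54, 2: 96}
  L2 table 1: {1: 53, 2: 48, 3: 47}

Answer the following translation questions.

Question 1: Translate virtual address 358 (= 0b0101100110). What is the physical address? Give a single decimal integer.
Answer: 1510

Derivation:
vaddr = 358 = 0b0101100110
Split: l1_idx=2, l2_idx=3, offset=6
L1[2] = 1
L2[1][3] = 47
paddr = 47 * 32 + 6 = 1510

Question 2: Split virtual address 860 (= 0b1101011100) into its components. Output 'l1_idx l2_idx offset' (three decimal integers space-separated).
vaddr = 860 = 0b1101011100
  top 3 bits -> l1_idx = 6
  next 2 bits -> l2_idx = 2
  bottom 5 bits -> offset = 28

Answer: 6 2 28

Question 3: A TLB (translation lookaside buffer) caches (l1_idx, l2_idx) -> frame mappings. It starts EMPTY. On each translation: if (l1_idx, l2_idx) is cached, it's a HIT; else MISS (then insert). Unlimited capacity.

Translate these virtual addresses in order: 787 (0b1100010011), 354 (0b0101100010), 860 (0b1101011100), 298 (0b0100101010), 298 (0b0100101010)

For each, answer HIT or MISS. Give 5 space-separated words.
Answer: MISS MISS MISS MISS HIT

Derivation:
vaddr=787: (6,0) not in TLB -> MISS, insert
vaddr=354: (2,3) not in TLB -> MISS, insert
vaddr=860: (6,2) not in TLB -> MISS, insert
vaddr=298: (2,1) not in TLB -> MISS, insert
vaddr=298: (2,1) in TLB -> HIT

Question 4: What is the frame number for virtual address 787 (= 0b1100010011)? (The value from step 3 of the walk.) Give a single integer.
Answer: 93

Derivation:
vaddr = 787: l1_idx=6, l2_idx=0
L1[6] = 0; L2[0][0] = 93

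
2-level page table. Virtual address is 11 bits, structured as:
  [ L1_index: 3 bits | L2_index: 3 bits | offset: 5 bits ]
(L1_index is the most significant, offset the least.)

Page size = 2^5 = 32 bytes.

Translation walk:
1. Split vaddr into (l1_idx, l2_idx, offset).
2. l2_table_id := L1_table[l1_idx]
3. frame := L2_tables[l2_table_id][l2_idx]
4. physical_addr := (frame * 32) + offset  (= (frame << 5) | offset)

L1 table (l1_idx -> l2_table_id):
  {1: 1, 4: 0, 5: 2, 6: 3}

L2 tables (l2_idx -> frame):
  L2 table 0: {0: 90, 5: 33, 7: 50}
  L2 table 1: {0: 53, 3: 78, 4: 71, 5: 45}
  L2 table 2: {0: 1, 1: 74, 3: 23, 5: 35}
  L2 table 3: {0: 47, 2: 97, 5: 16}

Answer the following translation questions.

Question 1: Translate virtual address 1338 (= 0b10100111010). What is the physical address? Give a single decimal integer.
Answer: 2394

Derivation:
vaddr = 1338 = 0b10100111010
Split: l1_idx=5, l2_idx=1, offset=26
L1[5] = 2
L2[2][1] = 74
paddr = 74 * 32 + 26 = 2394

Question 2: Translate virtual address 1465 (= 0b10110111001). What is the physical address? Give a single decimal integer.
Answer: 1145

Derivation:
vaddr = 1465 = 0b10110111001
Split: l1_idx=5, l2_idx=5, offset=25
L1[5] = 2
L2[2][5] = 35
paddr = 35 * 32 + 25 = 1145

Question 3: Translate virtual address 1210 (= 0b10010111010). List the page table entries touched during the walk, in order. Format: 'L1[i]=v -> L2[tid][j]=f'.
vaddr = 1210 = 0b10010111010
Split: l1_idx=4, l2_idx=5, offset=26

Answer: L1[4]=0 -> L2[0][5]=33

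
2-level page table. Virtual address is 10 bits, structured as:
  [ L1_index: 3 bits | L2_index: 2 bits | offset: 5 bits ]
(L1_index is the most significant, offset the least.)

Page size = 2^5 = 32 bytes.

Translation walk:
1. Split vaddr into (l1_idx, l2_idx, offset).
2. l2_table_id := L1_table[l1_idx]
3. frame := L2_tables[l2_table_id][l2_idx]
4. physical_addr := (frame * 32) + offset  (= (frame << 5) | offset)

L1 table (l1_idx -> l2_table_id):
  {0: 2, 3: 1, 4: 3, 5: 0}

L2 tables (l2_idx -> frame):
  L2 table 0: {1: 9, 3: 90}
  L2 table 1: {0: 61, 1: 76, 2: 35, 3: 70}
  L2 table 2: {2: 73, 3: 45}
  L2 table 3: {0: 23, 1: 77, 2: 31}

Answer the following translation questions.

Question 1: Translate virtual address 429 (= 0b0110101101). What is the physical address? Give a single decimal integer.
vaddr = 429 = 0b0110101101
Split: l1_idx=3, l2_idx=1, offset=13
L1[3] = 1
L2[1][1] = 76
paddr = 76 * 32 + 13 = 2445

Answer: 2445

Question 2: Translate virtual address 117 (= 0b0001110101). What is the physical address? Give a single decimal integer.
Answer: 1461

Derivation:
vaddr = 117 = 0b0001110101
Split: l1_idx=0, l2_idx=3, offset=21
L1[0] = 2
L2[2][3] = 45
paddr = 45 * 32 + 21 = 1461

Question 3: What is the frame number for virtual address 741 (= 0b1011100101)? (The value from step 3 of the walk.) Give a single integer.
vaddr = 741: l1_idx=5, l2_idx=3
L1[5] = 0; L2[0][3] = 90

Answer: 90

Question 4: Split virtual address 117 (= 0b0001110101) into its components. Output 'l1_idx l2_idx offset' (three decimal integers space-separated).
vaddr = 117 = 0b0001110101
  top 3 bits -> l1_idx = 0
  next 2 bits -> l2_idx = 3
  bottom 5 bits -> offset = 21

Answer: 0 3 21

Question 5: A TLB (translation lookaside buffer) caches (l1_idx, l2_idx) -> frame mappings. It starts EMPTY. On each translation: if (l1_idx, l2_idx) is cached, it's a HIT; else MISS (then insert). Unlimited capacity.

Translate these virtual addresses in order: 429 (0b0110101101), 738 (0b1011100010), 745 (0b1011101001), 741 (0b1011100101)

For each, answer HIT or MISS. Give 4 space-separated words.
Answer: MISS MISS HIT HIT

Derivation:
vaddr=429: (3,1) not in TLB -> MISS, insert
vaddr=738: (5,3) not in TLB -> MISS, insert
vaddr=745: (5,3) in TLB -> HIT
vaddr=741: (5,3) in TLB -> HIT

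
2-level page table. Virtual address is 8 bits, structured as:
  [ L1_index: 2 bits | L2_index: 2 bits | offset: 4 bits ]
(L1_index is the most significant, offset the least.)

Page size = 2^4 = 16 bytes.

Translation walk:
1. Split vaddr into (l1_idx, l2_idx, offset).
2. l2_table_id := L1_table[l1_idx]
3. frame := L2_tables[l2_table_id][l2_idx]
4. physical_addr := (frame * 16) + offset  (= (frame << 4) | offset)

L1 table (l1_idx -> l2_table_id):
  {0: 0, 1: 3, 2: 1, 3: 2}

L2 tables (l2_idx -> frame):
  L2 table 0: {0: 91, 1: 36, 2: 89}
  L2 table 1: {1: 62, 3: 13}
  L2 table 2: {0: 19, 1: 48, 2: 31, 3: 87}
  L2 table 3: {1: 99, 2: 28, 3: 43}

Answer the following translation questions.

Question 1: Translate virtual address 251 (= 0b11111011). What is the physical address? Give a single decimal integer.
vaddr = 251 = 0b11111011
Split: l1_idx=3, l2_idx=3, offset=11
L1[3] = 2
L2[2][3] = 87
paddr = 87 * 16 + 11 = 1403

Answer: 1403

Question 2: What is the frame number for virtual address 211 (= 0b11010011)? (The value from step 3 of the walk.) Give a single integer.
vaddr = 211: l1_idx=3, l2_idx=1
L1[3] = 2; L2[2][1] = 48

Answer: 48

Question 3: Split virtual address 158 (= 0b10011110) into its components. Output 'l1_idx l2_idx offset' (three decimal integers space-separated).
vaddr = 158 = 0b10011110
  top 2 bits -> l1_idx = 2
  next 2 bits -> l2_idx = 1
  bottom 4 bits -> offset = 14

Answer: 2 1 14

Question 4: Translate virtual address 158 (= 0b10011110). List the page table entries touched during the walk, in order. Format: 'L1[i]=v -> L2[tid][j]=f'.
Answer: L1[2]=1 -> L2[1][1]=62

Derivation:
vaddr = 158 = 0b10011110
Split: l1_idx=2, l2_idx=1, offset=14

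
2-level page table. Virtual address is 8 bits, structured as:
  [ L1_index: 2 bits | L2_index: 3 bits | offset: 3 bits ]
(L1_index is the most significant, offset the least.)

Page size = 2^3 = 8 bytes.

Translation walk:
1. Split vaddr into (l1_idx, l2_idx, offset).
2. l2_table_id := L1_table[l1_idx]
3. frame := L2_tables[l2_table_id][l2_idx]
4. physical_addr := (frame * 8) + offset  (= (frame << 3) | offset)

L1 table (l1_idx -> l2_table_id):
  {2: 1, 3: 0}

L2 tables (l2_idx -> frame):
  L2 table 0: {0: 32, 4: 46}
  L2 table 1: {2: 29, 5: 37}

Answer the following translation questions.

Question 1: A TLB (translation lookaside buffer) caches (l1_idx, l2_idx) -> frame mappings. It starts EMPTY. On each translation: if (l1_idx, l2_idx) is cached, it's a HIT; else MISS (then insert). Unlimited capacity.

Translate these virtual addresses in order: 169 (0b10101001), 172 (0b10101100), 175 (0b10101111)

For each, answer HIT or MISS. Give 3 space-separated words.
vaddr=169: (2,5) not in TLB -> MISS, insert
vaddr=172: (2,5) in TLB -> HIT
vaddr=175: (2,5) in TLB -> HIT

Answer: MISS HIT HIT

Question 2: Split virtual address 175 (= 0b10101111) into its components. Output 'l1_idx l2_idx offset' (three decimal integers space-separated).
Answer: 2 5 7

Derivation:
vaddr = 175 = 0b10101111
  top 2 bits -> l1_idx = 2
  next 3 bits -> l2_idx = 5
  bottom 3 bits -> offset = 7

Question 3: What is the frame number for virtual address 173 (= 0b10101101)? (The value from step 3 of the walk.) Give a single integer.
vaddr = 173: l1_idx=2, l2_idx=5
L1[2] = 1; L2[1][5] = 37

Answer: 37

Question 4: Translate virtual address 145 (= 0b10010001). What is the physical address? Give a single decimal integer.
vaddr = 145 = 0b10010001
Split: l1_idx=2, l2_idx=2, offset=1
L1[2] = 1
L2[1][2] = 29
paddr = 29 * 8 + 1 = 233

Answer: 233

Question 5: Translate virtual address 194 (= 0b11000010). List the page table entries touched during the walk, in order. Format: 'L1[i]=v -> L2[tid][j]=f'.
vaddr = 194 = 0b11000010
Split: l1_idx=3, l2_idx=0, offset=2

Answer: L1[3]=0 -> L2[0][0]=32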